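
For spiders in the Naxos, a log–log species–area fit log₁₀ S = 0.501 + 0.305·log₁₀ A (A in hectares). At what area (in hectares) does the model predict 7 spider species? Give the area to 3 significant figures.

7 = 3.17 × A^0.305  ⇒  A^0.305 = 7/3.17 = 2.209
ln A = ln(2.209) / 0.305 = 0.7923 / 0.305 = 2.5978
A = e^2.5978 ≈ 13.43 hectares

13.4 hectares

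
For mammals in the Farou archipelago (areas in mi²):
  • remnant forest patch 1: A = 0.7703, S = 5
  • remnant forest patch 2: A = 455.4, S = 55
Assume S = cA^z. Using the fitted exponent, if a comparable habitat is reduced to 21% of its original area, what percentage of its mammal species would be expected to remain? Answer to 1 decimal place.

z = ln(55/5) / ln(455.4/0.7703) = 2.3979 / 6.3822 = 0.3757
S_new/S_old = (A_new/A_old)^z = 0.21^0.3757 = exp(0.3757 × -1.5606) = 0.5563

55.6%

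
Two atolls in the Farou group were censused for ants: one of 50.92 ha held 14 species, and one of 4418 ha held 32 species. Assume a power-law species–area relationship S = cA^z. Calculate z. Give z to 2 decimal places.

Taking logs: ln S = ln c + z ln A, so z = (ln S₂ − ln S₁)/(ln A₂ − ln A₁).
z = ln(32/14) / ln(4418/50.92) = ln(2.286) / ln(86.76) = 0.8267 / 4.4632 = 0.1852

0.19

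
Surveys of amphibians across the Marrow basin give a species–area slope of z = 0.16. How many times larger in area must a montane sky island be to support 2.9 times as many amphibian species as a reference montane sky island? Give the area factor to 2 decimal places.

(A₂/A₁)^0.16 = 2.9, so A₂/A₁ = 2.9^(1/0.16) = 2.9^6.25
ln(A₂/A₁) = ln 2.9 / 0.16 = 1.0647 / 0.16 = 6.6544
A₂/A₁ = e^6.6544 ≈ 776.2

776.22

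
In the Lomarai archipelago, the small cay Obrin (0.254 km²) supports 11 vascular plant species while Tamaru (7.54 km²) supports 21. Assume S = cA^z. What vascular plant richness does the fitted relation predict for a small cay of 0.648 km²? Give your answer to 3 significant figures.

13.2

z = ln(21/11) / ln(7.54/0.254) = 0.6466 / 3.3906 = 0.1907
c = 11 / 0.254^0.1907 = 11 / 0.77 = 14.29
S₃ = 14.29 × 0.648^0.1907 = 14.29 × 0.9206 ≈ 13.15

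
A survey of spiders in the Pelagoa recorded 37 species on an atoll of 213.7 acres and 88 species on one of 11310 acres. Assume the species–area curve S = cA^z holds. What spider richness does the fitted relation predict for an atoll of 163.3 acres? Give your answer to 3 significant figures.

34.9

z = ln(88/37) / ln(11310/213.7) = 0.8664 / 3.9689 = 0.2183
c = 37 / 213.7^0.2183 = 37 / 3.226 = 11.47
S₃ = 11.47 × 163.3^0.2183 = 11.47 × 3.042 ≈ 34.89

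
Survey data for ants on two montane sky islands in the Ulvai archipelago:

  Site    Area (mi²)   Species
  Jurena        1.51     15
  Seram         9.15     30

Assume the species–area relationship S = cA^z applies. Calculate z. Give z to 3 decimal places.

Taking logs: ln S = ln c + z ln A, so z = (ln S₂ − ln S₁)/(ln A₂ − ln A₁).
z = ln(30/15) / ln(9.15/1.51) = ln(2) / ln(6.06) = 0.6931 / 1.8016 = 0.3847

0.385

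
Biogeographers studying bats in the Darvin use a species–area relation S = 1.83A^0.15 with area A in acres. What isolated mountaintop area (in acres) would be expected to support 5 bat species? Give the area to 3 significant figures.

813 acres

5 = 1.83 × A^0.15  ⇒  A^0.15 = 5/1.83 = 2.732
ln A = ln(2.732) / 0.15 = 1.0051 / 0.15 = 6.7008
A = e^6.7008 ≈ 813.1 acres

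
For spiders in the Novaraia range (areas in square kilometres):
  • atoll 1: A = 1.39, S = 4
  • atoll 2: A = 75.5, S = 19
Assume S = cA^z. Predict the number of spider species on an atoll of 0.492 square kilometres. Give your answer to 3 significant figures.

z = ln(19/4) / ln(75.5/1.39) = 1.5581 / 3.9948 = 0.3900
c = 4 / 1.39^0.3900 = 4 / 1.137 = 3.518
S₃ = 3.518 × 0.492^0.3900 = 3.518 × 0.7583 ≈ 2.668

2.67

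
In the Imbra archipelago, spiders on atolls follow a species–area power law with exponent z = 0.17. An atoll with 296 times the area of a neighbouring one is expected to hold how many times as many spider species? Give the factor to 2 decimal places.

S₂/S₁ = (A₂/A₁)^z = 296^0.17
ln(S₂/S₁) = 0.17 × ln 296 = 0.17 × 5.6904 = 0.9674
S₂/S₁ = e^0.9674 ≈ 2.631

2.63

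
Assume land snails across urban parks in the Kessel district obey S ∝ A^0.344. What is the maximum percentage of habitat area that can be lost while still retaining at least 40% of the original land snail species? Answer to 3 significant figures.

93.0%

Need (A_new/A_old)^0.344 = 0.4, so A_new/A_old = 0.4^(1/0.344) = 0.4^2.907
ln(A_new/A_old) = ln 0.4 / 0.344 = -0.9163 / 0.344 = -2.6636
A_new/A_old = e^-2.6636 ≈ 0.06969
Fraction that can be lost = 1 − 0.06969 = 0.9303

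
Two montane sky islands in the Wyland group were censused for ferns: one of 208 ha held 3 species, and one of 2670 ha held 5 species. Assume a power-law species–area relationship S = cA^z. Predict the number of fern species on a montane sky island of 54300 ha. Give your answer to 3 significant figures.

z = ln(5/3) / ln(2670/208) = 0.5108 / 2.5523 = 0.2001
c = 3 / 208^0.2001 = 3 / 2.91 = 1.031
S₃ = 1.031 × 54300^0.2001 = 1.031 × 8.864 ≈ 9.137

9.14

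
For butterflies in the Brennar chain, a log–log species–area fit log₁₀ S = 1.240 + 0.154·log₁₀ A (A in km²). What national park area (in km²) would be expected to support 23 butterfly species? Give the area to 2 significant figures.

6.2 km²

23 = 17.38 × A^0.154  ⇒  A^0.154 = 23/17.38 = 1.324
ln A = ln(1.324) / 0.154 = 0.2803 / 0.154 = 1.8201
A = e^1.8201 ≈ 6.172 km²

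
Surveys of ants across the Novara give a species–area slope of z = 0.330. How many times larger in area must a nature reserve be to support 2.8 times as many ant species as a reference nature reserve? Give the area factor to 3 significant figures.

22.6

(A₂/A₁)^0.33 = 2.8, so A₂/A₁ = 2.8^(1/0.33) = 2.8^3.03
ln(A₂/A₁) = ln 2.8 / 0.33 = 1.0296 / 0.33 = 3.1201
A₂/A₁ = e^3.1201 ≈ 22.65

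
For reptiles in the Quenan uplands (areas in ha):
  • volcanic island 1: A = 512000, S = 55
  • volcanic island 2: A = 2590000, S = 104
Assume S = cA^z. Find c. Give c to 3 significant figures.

z = ln(S₂/S₁) / ln(A₂/A₁) = ln(104/55) / ln(2590000/512000) = 0.6371 / 1.6211 = 0.3930
c = S₁ / A₁^z = 55 / 512000^0.3930 = 55 / 175.2 = 0.3139

0.314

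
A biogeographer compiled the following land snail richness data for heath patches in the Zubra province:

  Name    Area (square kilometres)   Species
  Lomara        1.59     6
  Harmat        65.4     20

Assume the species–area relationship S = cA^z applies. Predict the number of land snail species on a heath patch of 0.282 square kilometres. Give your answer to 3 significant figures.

3.43

z = ln(20/6) / ln(65.4/1.59) = 1.2040 / 3.7168 = 0.3239
c = 6 / 1.59^0.3239 = 6 / 1.162 = 5.163
S₃ = 5.163 × 0.282^0.3239 = 5.163 × 0.6636 ≈ 3.426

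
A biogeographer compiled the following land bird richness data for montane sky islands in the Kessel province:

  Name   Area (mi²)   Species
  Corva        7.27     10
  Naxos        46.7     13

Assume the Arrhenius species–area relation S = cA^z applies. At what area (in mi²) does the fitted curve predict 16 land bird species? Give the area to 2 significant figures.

200 mi²

z = ln(13/10) / ln(46.7/7.27) = 0.2624 / 1.8600 = 0.1411
c = 10 / 7.27^0.1411 = 10 / 1.323 = 7.559
A = (16/7.559)^(1/0.1411) ⇒ ln A = ln(2.117)/0.1411 = 5.3158
A = e^5.3158 ≈ 203.5 mi²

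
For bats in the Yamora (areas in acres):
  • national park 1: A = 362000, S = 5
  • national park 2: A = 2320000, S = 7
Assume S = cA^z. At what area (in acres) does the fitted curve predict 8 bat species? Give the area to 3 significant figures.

4850000 acres

z = ln(7/5) / ln(2320000/362000) = 0.3365 / 1.8577 = 0.1811
c = 5 / 362000^0.1811 = 5 / 10.16 = 0.4922
A = (8/0.4922)^(1/0.1811) ⇒ ln A = ln(16.25)/0.1811 = 15.3943
A = e^15.3943 ≈ 4849133 acres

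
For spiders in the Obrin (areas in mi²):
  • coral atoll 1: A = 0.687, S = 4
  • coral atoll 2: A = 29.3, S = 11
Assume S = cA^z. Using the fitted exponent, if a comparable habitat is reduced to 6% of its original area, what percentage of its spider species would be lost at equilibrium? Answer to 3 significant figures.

53.2%

z = ln(11/4) / ln(29.3/0.687) = 1.0116 / 3.7530 = 0.2695
S_new/S_old = (A_new/A_old)^z = 0.06^0.2695 = exp(0.2695 × -2.8134) = 0.4684
Fraction lost = 1 − 0.4684 = 0.5316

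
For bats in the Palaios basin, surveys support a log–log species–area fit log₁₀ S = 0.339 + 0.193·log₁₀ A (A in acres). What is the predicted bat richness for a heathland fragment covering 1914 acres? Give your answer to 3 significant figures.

9.38

S = 2.183 × 1914^0.193 = 2.183 × 4.299 ≈ 9.385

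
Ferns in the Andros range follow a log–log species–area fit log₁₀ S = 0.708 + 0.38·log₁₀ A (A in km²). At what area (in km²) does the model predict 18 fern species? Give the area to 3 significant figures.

18 = 5.105 × A^0.38  ⇒  A^0.38 = 18/5.105 = 3.526
ln A = ln(3.526) / 0.38 = 1.2601 / 0.38 = 3.3162
A = e^3.3162 ≈ 27.55 km²

27.6 km²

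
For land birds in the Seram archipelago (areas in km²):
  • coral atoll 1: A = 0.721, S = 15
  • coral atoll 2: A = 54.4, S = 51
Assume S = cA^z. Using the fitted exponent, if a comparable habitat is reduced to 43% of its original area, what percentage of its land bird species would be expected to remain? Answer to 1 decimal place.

78.8%

z = ln(51/15) / ln(54.4/0.721) = 1.2238 / 4.3235 = 0.2831
S_new/S_old = (A_new/A_old)^z = 0.43^0.2831 = exp(0.2831 × -0.8440) = 0.7875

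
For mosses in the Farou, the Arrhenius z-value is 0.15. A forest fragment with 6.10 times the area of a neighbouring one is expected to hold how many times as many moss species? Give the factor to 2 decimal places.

1.31

S₂/S₁ = (A₂/A₁)^z = 6.1^0.15
ln(S₂/S₁) = 0.15 × ln 6.1 = 0.15 × 1.8083 = 0.2712
S₂/S₁ = e^0.2712 ≈ 1.312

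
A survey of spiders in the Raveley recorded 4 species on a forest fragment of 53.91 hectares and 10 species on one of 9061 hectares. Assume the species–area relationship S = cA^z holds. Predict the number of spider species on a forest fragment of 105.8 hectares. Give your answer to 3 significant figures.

4.51

z = ln(10/4) / ln(9061/53.91) = 0.9163 / 5.1244 = 0.1788
c = 4 / 53.91^0.1788 = 4 / 2.04 = 1.961
S₃ = 1.961 × 105.8^0.1788 = 1.961 × 2.301 ≈ 4.513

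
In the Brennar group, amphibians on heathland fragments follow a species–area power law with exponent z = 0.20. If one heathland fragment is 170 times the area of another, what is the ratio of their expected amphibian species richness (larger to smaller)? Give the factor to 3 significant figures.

S₂/S₁ = (A₂/A₁)^z = 170^0.2
ln(S₂/S₁) = 0.2 × ln 170 = 0.2 × 5.1358 = 1.0272
S₂/S₁ = e^1.0272 ≈ 2.793

2.79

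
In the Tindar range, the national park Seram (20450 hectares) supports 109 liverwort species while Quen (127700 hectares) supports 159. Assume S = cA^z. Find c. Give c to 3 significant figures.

z = ln(S₂/S₁) / ln(A₂/A₁) = ln(159/109) / ln(127700/20450) = 0.3776 / 1.8317 = 0.2061
c = S₁ / A₁^z = 109 / 20450^0.2061 = 109 / 7.736 = 14.09

14.1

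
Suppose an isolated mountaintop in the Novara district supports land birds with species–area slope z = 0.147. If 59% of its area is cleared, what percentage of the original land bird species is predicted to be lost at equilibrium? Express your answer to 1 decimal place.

12.3%

S_new/S_old = (A_new/A_old)^z = 0.41^0.147
= exp(0.147 × ln 0.41) = exp(0.147 × -0.8916) = exp(-0.1311) ≈ 0.8772
Fraction lost = 1 − 0.8772 = 0.1228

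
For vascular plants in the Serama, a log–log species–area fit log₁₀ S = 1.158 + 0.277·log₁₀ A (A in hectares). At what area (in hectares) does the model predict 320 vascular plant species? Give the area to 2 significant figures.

73000 hectares

320 = 14.39 × A^0.277  ⇒  A^0.277 = 320/14.39 = 22.24
ln A = ln(22.24) / 0.277 = 3.1019 / 0.277 = 11.1983
A = e^11.1983 ≈ 73006 hectares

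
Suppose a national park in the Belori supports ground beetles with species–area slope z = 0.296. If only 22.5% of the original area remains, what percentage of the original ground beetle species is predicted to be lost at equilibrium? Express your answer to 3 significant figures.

35.7%

S_new/S_old = (A_new/A_old)^z = 0.225^0.296
= exp(0.296 × ln 0.225) = exp(0.296 × -1.4917) = exp(-0.4415) ≈ 0.6431
Fraction lost = 1 − 0.6431 = 0.3569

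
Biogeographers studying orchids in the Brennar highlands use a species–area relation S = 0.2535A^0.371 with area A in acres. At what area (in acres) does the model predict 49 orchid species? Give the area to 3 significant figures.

49 = 0.2535 × A^0.371  ⇒  A^0.371 = 49/0.2535 = 193.3
ln A = ln(193.3) / 0.371 = 5.2642 / 0.371 = 14.1893
A = e^14.1893 ≈ 1453158 acres

1450000 acres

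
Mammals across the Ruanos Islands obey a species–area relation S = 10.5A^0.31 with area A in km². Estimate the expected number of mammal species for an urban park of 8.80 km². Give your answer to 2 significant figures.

S = 10.5 × 8.8^0.31 = 10.5 × 1.962 ≈ 20.61

21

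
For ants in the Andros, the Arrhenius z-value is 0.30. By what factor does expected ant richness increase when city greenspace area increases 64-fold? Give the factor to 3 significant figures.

3.48

S₂/S₁ = (A₂/A₁)^z = 64^0.3
ln(S₂/S₁) = 0.3 × ln 64 = 0.3 × 4.1589 = 1.2477
S₂/S₁ = e^1.2477 ≈ 3.482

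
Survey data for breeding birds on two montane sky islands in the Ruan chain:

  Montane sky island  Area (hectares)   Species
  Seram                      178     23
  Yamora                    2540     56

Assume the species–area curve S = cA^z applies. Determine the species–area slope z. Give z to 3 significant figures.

Taking logs: ln S = ln c + z ln A, so z = (ln S₂ − ln S₁)/(ln A₂ − ln A₁).
z = ln(56/23) / ln(2540/178) = ln(2.435) / ln(14.27) = 0.8899 / 2.6581 = 0.3348

0.335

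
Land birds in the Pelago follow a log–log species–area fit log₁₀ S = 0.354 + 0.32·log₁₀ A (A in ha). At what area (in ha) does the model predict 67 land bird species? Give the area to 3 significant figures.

39800 ha

67 = 2.259 × A^0.32  ⇒  A^0.32 = 67/2.259 = 29.65
ln A = ln(29.65) / 0.32 = 3.3896 / 0.32 = 10.5924
A = e^10.5924 ≈ 39832 ha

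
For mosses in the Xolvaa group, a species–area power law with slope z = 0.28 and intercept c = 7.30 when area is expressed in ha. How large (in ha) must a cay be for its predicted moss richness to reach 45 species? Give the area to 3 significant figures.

45 = 7.3 × A^0.28  ⇒  A^0.28 = 45/7.3 = 6.164
ln A = ln(6.164) / 0.28 = 1.8188 / 0.28 = 6.4957
A = e^6.4957 ≈ 662.3 ha

662 ha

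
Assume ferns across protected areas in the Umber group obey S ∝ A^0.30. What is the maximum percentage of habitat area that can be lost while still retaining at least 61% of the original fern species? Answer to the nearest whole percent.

Need (A_new/A_old)^0.3 = 0.61, so A_new/A_old = 0.61^(1/0.3) = 0.61^3.333
ln(A_new/A_old) = ln 0.61 / 0.3 = -0.4943 / 0.3 = -1.6477
A_new/A_old = e^-1.6477 ≈ 0.1925
Fraction that can be lost = 1 − 0.1925 = 0.8075

81%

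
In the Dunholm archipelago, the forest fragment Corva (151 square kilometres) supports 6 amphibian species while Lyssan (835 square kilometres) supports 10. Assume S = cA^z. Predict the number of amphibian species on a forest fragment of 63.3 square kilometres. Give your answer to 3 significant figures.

4.63

z = ln(10/6) / ln(835/151) = 0.5108 / 1.7102 = 0.2987
c = 6 / 151^0.2987 = 6 / 4.476 = 1.341
S₃ = 1.341 × 63.3^0.2987 = 1.341 × 3.452 ≈ 4.628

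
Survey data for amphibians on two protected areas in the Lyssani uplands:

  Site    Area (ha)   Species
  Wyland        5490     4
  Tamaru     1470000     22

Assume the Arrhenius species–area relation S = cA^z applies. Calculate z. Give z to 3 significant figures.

0.305

Taking logs: ln S = ln c + z ln A, so z = (ln S₂ − ln S₁)/(ln A₂ − ln A₁).
z = ln(22/4) / ln(1470000/5490) = ln(5.5) / ln(267.8) = 1.7047 / 5.5901 = 0.3050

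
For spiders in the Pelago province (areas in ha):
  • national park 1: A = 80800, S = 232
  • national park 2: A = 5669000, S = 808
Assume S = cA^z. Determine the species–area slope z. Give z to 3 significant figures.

Taking logs: ln S = ln c + z ln A, so z = (ln S₂ − ln S₁)/(ln A₂ − ln A₁).
z = ln(808/232) / ln(5669000/80800) = ln(3.483) / ln(70.16) = 1.2478 / 4.2508 = 0.2936

0.294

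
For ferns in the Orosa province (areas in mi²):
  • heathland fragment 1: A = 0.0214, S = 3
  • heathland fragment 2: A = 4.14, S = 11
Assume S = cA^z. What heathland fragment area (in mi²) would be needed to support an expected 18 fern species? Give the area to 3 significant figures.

z = ln(11/3) / ln(4.14/0.0214) = 1.2993 / 5.2651 = 0.2468
c = 3 / 0.0214^0.2468 = 3 / 0.3872 = 7.747
A = (18/7.747)^(1/0.2468) ⇒ ln A = ln(2.323)/0.2468 = 3.4163
A = e^3.4163 ≈ 30.46 mi²

30.5 mi²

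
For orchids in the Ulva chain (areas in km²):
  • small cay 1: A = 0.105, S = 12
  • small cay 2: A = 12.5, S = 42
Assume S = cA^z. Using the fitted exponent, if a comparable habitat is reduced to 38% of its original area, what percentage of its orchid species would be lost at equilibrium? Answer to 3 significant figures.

22.4%

z = ln(42/12) / ln(12.5/0.105) = 1.2528 / 4.7795 = 0.2621
S_new/S_old = (A_new/A_old)^z = 0.38^0.2621 = exp(0.2621 × -0.9676) = 0.776
Fraction lost = 1 − 0.776 = 0.224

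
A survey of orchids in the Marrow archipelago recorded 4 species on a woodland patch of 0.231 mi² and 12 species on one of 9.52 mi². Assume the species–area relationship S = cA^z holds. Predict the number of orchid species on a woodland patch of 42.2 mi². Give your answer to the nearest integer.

19

z = ln(12/4) / ln(9.52/0.231) = 1.0986 / 3.7187 = 0.2954
c = 4 / 0.231^0.2954 = 4 / 0.6486 = 6.167
S₃ = 6.167 × 42.2^0.2954 = 6.167 × 3.021 ≈ 18.63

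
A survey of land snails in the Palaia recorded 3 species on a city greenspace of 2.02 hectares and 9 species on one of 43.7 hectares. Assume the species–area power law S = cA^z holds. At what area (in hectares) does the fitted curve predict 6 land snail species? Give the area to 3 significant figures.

14.1 hectares

z = ln(9/3) / ln(43.7/2.02) = 1.0986 / 3.0743 = 0.3574
c = 3 / 2.02^0.3574 = 3 / 1.286 = 2.333
A = (6/2.333)^(1/0.3574) ⇒ ln A = ln(2.571)/0.3574 = 2.6427
A = e^2.6427 ≈ 14.05 hectares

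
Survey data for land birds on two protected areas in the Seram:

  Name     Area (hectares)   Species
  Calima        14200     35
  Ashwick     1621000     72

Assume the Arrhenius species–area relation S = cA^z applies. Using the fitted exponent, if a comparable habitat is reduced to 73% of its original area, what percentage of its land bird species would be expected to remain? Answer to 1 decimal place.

z = ln(72/35) / ln(1621000/14200) = 0.7213 / 4.7376 = 0.1523
S_new/S_old = (A_new/A_old)^z = 0.73^0.1523 = exp(0.1523 × -0.3147) = 0.9532

95.3%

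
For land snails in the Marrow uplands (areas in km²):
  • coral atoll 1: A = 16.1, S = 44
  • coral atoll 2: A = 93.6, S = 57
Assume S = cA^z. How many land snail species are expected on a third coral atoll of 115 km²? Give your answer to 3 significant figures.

58.8

z = ln(57/44) / ln(93.6/16.1) = 0.2589 / 1.7602 = 0.1471
c = 44 / 16.1^0.1471 = 44 / 1.505 = 29.24
S₃ = 29.24 × 115^0.1471 = 29.24 × 2.009 ≈ 58.75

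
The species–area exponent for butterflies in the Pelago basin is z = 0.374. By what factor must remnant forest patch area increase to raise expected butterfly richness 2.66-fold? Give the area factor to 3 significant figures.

13.7

(A₂/A₁)^0.374 = 2.66, so A₂/A₁ = 2.66^(1/0.374) = 2.66^2.674
ln(A₂/A₁) = ln 2.66 / 0.374 = 0.9783 / 0.374 = 2.6158
A₂/A₁ = e^2.6158 ≈ 13.68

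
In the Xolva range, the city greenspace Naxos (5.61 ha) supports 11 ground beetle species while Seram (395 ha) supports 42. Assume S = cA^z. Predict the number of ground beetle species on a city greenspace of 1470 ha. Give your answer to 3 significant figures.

63.5

z = ln(42/11) / ln(395/5.61) = 1.3398 / 4.2543 = 0.3149
c = 11 / 5.61^0.3149 = 11 / 1.721 = 6.39
S₃ = 6.39 × 1470^0.3149 = 6.39 × 9.941 ≈ 63.53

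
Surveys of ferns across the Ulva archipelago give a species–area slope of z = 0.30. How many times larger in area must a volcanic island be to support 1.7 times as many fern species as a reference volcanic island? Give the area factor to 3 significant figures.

5.86

(A₂/A₁)^0.3 = 1.7, so A₂/A₁ = 1.7^(1/0.3) = 1.7^3.333
ln(A₂/A₁) = ln 1.7 / 0.3 = 0.5306 / 0.3 = 1.7688
A₂/A₁ = e^1.7688 ≈ 5.864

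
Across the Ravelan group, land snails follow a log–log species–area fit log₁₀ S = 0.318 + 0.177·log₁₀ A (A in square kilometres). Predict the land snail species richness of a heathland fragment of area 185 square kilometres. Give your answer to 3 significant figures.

S = 2.08 × 185^0.177
ln S = ln 2.08 + 0.177 × ln 185 = 0.7322 + 0.177 × 5.2204 = 1.6562
S = e^1.6562 ≈ 5.239

5.24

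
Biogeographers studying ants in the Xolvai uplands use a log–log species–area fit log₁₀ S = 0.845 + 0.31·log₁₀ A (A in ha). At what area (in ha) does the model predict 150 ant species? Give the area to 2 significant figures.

150 = 6.998 × A^0.31  ⇒  A^0.31 = 150/6.998 = 21.43
ln A = ln(21.43) / 0.31 = 3.0650 / 0.31 = 9.8869
A = e^9.8869 ≈ 19672 ha

20000 ha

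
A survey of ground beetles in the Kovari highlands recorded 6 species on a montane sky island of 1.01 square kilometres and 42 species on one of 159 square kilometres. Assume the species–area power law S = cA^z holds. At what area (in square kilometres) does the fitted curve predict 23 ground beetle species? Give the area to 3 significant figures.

33.2 square kilometres

z = ln(42/6) / ln(159/1.01) = 1.9459 / 5.0590 = 0.3846
c = 6 / 1.01^0.3846 = 6 / 1.004 = 5.977
A = (23/5.977)^(1/0.3846) ⇒ ln A = ln(3.848)/0.3846 = 3.5034
A = e^3.5034 ≈ 33.23 square kilometres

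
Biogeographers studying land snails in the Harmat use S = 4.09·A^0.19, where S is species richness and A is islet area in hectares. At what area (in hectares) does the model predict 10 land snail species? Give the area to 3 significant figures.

111 hectares

10 = 4.09 × A^0.19  ⇒  A^0.19 = 10/4.09 = 2.445
ln A = ln(2.445) / 0.19 = 0.8940 / 0.19 = 4.7055
A = e^4.7055 ≈ 110.6 hectares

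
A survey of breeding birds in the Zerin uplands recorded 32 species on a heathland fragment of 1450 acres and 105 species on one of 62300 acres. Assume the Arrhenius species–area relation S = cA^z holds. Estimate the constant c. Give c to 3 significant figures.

3.21

z = ln(S₂/S₁) / ln(A₂/A₁) = ln(105/32) / ln(62300/1450) = 1.1882 / 3.7604 = 0.3160
c = S₁ / A₁^z = 32 / 1450^0.3160 = 32 / 9.976 = 3.208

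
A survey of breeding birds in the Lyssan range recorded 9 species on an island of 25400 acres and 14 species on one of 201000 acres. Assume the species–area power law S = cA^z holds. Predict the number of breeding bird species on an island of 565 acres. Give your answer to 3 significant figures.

3.99

z = ln(14/9) / ln(201000/25400) = 0.4418 / 2.0686 = 0.2136
c = 9 / 25400^0.2136 = 9 / 8.727 = 1.031
S₃ = 1.031 × 565^0.2136 = 1.031 × 3.871 ≈ 3.992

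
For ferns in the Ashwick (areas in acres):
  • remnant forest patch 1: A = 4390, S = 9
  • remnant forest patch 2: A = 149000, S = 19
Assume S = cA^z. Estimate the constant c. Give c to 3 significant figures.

1.52

z = ln(S₂/S₁) / ln(A₂/A₁) = ln(19/9) / ln(149000/4390) = 0.7472 / 3.5246 = 0.2120
c = S₁ / A₁^z = 9 / 4390^0.2120 = 9 / 5.918 = 1.521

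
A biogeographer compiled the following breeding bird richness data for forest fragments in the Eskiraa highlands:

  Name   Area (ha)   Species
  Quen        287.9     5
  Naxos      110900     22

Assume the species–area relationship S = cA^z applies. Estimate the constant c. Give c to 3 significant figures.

z = ln(S₂/S₁) / ln(A₂/A₁) = ln(22/5) / ln(110900/287.9) = 1.4816 / 5.9538 = 0.2489
c = S₁ / A₁^z = 5 / 287.9^0.2489 = 5 / 4.092 = 1.222

1.22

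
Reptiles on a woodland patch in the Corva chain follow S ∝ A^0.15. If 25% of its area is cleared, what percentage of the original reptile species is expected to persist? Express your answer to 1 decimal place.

95.8%

S_new/S_old = (A_new/A_old)^z = 0.75^0.15
= exp(0.15 × ln 0.75) = exp(0.15 × -0.2877) = exp(-0.0432) ≈ 0.9578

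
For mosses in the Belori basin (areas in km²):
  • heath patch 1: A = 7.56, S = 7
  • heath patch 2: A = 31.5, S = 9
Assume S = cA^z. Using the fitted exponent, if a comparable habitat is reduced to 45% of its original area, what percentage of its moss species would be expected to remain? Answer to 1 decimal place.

86.9%

z = ln(9/7) / ln(31.5/7.56) = 0.2513 / 1.4271 = 0.1761
S_new/S_old = (A_new/A_old)^z = 0.45^0.1761 = exp(0.1761 × -0.7985) = 0.8688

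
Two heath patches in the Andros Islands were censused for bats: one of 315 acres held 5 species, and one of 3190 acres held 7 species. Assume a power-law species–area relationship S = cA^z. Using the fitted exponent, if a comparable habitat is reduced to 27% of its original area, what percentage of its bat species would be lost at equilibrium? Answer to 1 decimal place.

z = ln(7/5) / ln(3190/315) = 0.3365 / 2.3152 = 0.1453
S_new/S_old = (A_new/A_old)^z = 0.27^0.1453 = exp(0.1453 × -1.3093) = 0.8267
Fraction lost = 1 − 0.8267 = 0.1733

17.3%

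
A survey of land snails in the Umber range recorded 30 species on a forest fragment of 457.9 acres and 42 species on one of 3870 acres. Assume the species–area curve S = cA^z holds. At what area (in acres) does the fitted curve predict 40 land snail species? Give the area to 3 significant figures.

z = ln(42/30) / ln(3870/457.9) = 0.3365 / 2.1344 = 0.1576
c = 30 / 457.9^0.1576 = 30 / 2.627 = 11.42
A = (40/11.42)^(1/0.1576) ⇒ ln A = ln(3.503)/0.1576 = 7.9515
A = e^7.9515 ≈ 2840 acres

2840 acres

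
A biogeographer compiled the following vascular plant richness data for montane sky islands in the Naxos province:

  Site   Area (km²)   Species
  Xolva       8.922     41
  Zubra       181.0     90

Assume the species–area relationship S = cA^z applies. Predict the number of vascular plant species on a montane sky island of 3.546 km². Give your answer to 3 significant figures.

z = ln(90/41) / ln(181/8.922) = 0.7862 / 3.0100 = 0.2612
c = 41 / 8.922^0.2612 = 41 / 1.771 = 23.15
S₃ = 23.15 × 3.546^0.2612 = 23.15 × 1.392 ≈ 32.22

32.2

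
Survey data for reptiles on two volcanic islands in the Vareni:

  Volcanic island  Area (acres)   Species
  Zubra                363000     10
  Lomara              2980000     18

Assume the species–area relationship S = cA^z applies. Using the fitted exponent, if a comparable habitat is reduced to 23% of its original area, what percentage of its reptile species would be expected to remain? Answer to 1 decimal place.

z = ln(18/10) / ln(2980000/363000) = 0.5878 / 2.1053 = 0.2792
S_new/S_old = (A_new/A_old)^z = 0.23^0.2792 = exp(0.2792 × -1.4697) = 0.6634

66.3%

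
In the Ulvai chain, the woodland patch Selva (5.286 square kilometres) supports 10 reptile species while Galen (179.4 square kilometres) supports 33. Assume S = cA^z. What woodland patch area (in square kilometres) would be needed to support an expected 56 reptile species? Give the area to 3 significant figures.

855 square kilometres

z = ln(33/10) / ln(179.4/5.286) = 1.1939 / 3.5246 = 0.3387
c = 10 / 5.286^0.3387 = 10 / 1.758 = 5.689
A = (56/5.689)^(1/0.3387) ⇒ ln A = ln(9.843)/0.3387 = 6.7508
A = e^6.7508 ≈ 854.7 square kilometres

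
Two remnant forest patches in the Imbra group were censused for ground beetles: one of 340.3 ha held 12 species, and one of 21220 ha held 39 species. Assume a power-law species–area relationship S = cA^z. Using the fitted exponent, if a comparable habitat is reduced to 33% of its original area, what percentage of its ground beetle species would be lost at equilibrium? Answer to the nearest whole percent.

27%

z = ln(39/12) / ln(21220/340.3) = 1.1787 / 4.1329 = 0.2852
S_new/S_old = (A_new/A_old)^z = 0.33^0.2852 = exp(0.2852 × -1.1087) = 0.7289
Fraction lost = 1 − 0.7289 = 0.2711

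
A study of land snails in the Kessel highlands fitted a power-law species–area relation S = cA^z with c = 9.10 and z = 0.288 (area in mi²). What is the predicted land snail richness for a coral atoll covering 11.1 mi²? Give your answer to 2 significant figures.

S = 9.1 × 11.1^0.288
ln S = ln 9.1 + 0.288 × ln 11.1 = 2.2083 + 0.288 × 2.4069 = 2.9015
S = e^2.9015 ≈ 18.2

18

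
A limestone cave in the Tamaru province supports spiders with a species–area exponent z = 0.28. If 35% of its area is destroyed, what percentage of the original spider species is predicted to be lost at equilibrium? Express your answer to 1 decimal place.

11.4%

S_new/S_old = (A_new/A_old)^z = 0.65^0.28
= exp(0.28 × ln 0.65) = exp(0.28 × -0.4308) = exp(-0.1206) ≈ 0.8864
Fraction lost = 1 − 0.8864 = 0.1136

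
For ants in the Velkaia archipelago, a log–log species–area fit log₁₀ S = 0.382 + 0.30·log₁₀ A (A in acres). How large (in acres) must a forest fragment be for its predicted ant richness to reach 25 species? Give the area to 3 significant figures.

2430 acres

25 = 2.41 × A^0.3  ⇒  A^0.3 = 25/2.41 = 10.37
ln A = ln(10.37) / 0.3 = 2.3393 / 0.3 = 7.7976
A = e^7.7976 ≈ 2435 acres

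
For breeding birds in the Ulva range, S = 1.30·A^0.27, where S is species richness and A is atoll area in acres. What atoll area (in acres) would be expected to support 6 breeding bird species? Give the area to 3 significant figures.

6 = 1.3 × A^0.27  ⇒  A^0.27 = 6/1.3 = 4.615
ln A = ln(4.615) / 0.27 = 1.5294 / 0.27 = 5.6644
A = e^5.6644 ≈ 288.4 acres

288 acres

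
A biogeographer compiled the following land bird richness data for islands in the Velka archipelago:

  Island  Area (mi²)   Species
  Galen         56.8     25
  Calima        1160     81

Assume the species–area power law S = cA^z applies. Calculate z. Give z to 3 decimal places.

Taking logs: ln S = ln c + z ln A, so z = (ln S₂ − ln S₁)/(ln A₂ − ln A₁).
z = ln(81/25) / ln(1160/56.8) = ln(3.24) / ln(20.42) = 1.1756 / 3.0166 = 0.3897

0.390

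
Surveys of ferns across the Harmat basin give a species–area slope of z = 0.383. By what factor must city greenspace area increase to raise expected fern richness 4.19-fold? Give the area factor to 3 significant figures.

(A₂/A₁)^0.383 = 4.19, so A₂/A₁ = 4.19^(1/0.383) = 4.19^2.611
ln(A₂/A₁) = ln 4.19 / 0.383 = 1.4327 / 0.383 = 3.7407
A₂/A₁ = e^3.7407 ≈ 42.13

42.1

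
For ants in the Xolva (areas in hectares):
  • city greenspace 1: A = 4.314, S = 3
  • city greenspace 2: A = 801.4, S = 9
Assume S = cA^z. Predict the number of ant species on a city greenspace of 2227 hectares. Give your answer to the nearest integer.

z = ln(9/3) / ln(801.4/4.314) = 1.0986 / 5.2245 = 0.2103
c = 3 / 4.314^0.2103 = 3 / 1.36 = 2.206
S₃ = 2.206 × 2227^0.2103 = 2.206 × 5.058 ≈ 11.16

11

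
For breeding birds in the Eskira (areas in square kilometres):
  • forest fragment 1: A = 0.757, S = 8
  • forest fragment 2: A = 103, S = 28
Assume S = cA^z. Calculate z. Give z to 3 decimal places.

Taking logs: ln S = ln c + z ln A, so z = (ln S₂ − ln S₁)/(ln A₂ − ln A₁).
z = ln(28/8) / ln(103/0.757) = ln(3.5) / ln(136.1) = 1.2528 / 4.9131 = 0.2550

0.255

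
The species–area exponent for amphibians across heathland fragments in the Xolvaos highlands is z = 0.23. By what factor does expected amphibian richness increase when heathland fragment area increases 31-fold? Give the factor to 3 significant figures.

2.20

S₂/S₁ = (A₂/A₁)^z = 31^0.23
ln(S₂/S₁) = 0.23 × ln 31 = 0.23 × 3.4340 = 0.7898
S₂/S₁ = e^0.7898 ≈ 2.203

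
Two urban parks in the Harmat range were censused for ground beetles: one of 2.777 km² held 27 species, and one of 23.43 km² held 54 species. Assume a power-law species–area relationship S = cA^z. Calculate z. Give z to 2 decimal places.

Taking logs: ln S = ln c + z ln A, so z = (ln S₂ − ln S₁)/(ln A₂ − ln A₁).
z = ln(54/27) / ln(23.43/2.777) = ln(2) / ln(8.437) = 0.6931 / 2.1326 = 0.3250

0.33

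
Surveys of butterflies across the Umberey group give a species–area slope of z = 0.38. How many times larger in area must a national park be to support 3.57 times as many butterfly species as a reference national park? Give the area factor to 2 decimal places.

(A₂/A₁)^0.38 = 3.57, so A₂/A₁ = 3.57^(1/0.38) = 3.57^2.632
ln(A₂/A₁) = ln 3.57 / 0.38 = 1.2726 / 0.38 = 3.3489
A₂/A₁ = e^3.3489 ≈ 28.47

28.47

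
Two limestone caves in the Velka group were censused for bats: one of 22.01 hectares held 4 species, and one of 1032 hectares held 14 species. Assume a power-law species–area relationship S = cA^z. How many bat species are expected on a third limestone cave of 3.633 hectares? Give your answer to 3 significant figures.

z = ln(14/4) / ln(1032/22.01) = 1.2528 / 3.8478 = 0.3256
c = 4 / 22.01^0.3256 = 4 / 2.736 = 1.462
S₃ = 1.462 × 3.633^0.3256 = 1.462 × 1.522 ≈ 2.225

2.23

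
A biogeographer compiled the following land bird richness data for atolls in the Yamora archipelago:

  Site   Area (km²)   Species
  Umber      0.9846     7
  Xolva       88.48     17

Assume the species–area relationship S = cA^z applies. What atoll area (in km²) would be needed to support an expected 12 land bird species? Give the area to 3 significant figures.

15.1 km²

z = ln(17/7) / ln(88.48/0.9846) = 0.8873 / 4.4983 = 0.1973
c = 7 / 0.9846^0.1973 = 7 / 0.9969 = 7.021
A = (12/7.021)^(1/0.1973) ⇒ ln A = ln(1.709)/0.1973 = 2.7170
A = e^2.7170 ≈ 15.13 km²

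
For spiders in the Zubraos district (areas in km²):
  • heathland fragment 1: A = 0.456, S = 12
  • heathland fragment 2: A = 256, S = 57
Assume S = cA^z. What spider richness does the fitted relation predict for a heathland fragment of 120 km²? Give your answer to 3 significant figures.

47.3

z = ln(57/12) / ln(256/0.456) = 1.5581 / 6.3304 = 0.2461
c = 12 / 0.456^0.2461 = 12 / 0.8243 = 14.56
S₃ = 14.56 × 120^0.2461 = 14.56 × 3.249 ≈ 47.3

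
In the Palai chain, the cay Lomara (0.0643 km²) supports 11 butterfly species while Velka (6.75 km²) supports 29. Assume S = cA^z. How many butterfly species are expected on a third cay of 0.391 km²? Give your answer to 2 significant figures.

z = ln(29/11) / ln(6.75/0.0643) = 0.9694 / 4.6537 = 0.2083
c = 11 / 0.0643^0.2083 = 11 / 0.5646 = 19.48
S₃ = 19.48 × 0.391^0.2083 = 19.48 × 0.8223 ≈ 16.02

16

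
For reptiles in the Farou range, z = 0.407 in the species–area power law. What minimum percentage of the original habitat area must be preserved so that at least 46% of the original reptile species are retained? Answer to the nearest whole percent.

15%

Need (A_new/A_old)^0.407 = 0.46, so A_new/A_old = 0.46^(1/0.407) = 0.46^2.457
ln(A_new/A_old) = ln 0.46 / 0.407 = -0.7765 / 0.407 = -1.9079
A_new/A_old = e^-1.9079 ≈ 0.1484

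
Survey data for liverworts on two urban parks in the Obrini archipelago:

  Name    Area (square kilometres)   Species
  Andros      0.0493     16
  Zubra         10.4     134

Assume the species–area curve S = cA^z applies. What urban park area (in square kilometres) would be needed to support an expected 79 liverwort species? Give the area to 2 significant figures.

2.7 square kilometres

z = ln(134/16) / ln(10.4/0.0493) = 2.1253 / 5.3516 = 0.3971
c = 16 / 0.0493^0.3971 = 16 / 0.3026 = 52.87
A = (79/52.87)^(1/0.3971) ⇒ ln A = ln(1.494)/0.3971 = 1.0113
A = e^1.0113 ≈ 2.749 square kilometres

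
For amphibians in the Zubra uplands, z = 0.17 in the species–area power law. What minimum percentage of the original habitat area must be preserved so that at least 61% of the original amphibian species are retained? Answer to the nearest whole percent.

Need (A_new/A_old)^0.17 = 0.61, so A_new/A_old = 0.61^(1/0.17) = 0.61^5.882
ln(A_new/A_old) = ln 0.61 / 0.17 = -0.4943 / 0.17 = -2.9076
A_new/A_old = e^-2.9076 ≈ 0.05461

5%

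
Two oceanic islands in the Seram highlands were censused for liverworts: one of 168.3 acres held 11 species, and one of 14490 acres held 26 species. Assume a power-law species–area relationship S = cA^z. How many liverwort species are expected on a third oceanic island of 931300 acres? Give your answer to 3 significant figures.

58.1

z = ln(26/11) / ln(14490/168.3) = 0.8602 / 4.4555 = 0.1931
c = 11 / 168.3^0.1931 = 11 / 2.69 = 4.089
S₃ = 4.089 × 931300^0.1931 = 4.089 × 14.2 ≈ 58.08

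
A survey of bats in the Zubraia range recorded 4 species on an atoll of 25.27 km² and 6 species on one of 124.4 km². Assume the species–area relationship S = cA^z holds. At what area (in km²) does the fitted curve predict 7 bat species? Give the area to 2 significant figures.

230 km²

z = ln(6/4) / ln(124.4/25.27) = 0.4055 / 1.5939 = 0.2544
c = 4 / 25.27^0.2544 = 4 / 2.274 = 1.759
A = (7/1.759)^(1/0.2544) ⇒ ln A = ln(3.98)/0.2544 = 5.4295
A = e^5.4295 ≈ 228 km²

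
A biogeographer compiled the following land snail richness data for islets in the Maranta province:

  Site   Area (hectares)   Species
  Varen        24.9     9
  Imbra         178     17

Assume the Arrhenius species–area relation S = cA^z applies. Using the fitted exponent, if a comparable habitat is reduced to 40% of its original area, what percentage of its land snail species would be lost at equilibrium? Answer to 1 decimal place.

z = ln(17/9) / ln(178/24.9) = 0.6360 / 1.9669 = 0.3233
S_new/S_old = (A_new/A_old)^z = 0.4^0.3233 = exp(0.3233 × -0.9163) = 0.7436
Fraction lost = 1 − 0.7436 = 0.2564

25.6%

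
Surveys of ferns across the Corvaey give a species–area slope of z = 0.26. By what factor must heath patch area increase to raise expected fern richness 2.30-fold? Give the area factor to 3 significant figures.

24.6

(A₂/A₁)^0.26 = 2.3, so A₂/A₁ = 2.3^(1/0.26) = 2.3^3.846
ln(A₂/A₁) = ln 2.3 / 0.26 = 0.8329 / 0.26 = 3.2035
A₂/A₁ = e^3.2035 ≈ 24.62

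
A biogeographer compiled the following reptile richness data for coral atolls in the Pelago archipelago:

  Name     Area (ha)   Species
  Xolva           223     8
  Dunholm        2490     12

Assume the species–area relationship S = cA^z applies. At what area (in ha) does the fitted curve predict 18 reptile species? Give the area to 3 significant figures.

z = ln(12/8) / ln(2490/223) = 0.4055 / 2.4129 = 0.1680
c = 8 / 223^0.1680 = 8 / 2.481 = 3.225
A = (18/3.225)^(1/0.1680) ⇒ ln A = ln(5.582)/0.1680 = 10.2329
A = e^10.2329 ≈ 27803 ha

27800 ha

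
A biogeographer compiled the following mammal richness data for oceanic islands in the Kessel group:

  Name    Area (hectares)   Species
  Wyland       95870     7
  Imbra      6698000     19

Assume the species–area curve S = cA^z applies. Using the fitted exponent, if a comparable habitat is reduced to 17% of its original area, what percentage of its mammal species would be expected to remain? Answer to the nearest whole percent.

z = ln(19/7) / ln(6698000/95870) = 0.9985 / 4.2466 = 0.2351
S_new/S_old = (A_new/A_old)^z = 0.17^0.2351 = exp(0.2351 × -1.7720) = 0.6592

66%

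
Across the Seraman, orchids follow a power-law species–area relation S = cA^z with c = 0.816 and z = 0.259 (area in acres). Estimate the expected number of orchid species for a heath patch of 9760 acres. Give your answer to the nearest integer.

9 species

S = 0.816 × 9760^0.259 = 0.816 × 10.8 ≈ 8.81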